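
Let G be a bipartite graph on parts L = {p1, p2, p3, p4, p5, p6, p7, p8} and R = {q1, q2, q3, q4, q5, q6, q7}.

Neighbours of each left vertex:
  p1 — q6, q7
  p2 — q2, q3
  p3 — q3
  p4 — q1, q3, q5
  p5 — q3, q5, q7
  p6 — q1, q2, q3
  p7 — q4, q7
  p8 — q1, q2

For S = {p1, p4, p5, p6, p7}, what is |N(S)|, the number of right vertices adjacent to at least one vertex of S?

7

The union of neighbours of {p1, p4, p5, p6, p7} is {q1, q2, q3, q4, q5, q6, q7}, which has 7 elements.
Since |N(S)| = 7 ≥ |S| = 5, Hall's condition holds for this subset.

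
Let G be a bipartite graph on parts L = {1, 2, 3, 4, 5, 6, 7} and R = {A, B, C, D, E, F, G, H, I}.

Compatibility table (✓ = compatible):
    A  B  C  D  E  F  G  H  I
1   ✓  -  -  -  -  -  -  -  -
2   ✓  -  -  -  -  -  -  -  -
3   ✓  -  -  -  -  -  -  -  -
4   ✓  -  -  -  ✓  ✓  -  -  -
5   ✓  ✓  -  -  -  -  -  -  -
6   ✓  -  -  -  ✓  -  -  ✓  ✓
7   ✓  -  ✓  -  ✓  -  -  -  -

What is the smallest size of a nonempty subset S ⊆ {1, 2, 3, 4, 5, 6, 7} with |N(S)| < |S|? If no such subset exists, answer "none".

Take S = {1, 2}. Its neighbourhood is {A}, so |N(S)| = 1 < |S| = 2.
No single vertex violates Hall's condition since each has at least one neighbour, so 2 is the minimum.

2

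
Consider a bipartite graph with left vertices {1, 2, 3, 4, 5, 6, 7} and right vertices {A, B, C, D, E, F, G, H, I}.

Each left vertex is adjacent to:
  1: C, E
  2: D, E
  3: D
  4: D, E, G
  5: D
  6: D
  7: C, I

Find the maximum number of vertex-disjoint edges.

A valid assignment of size 5: 1→C, 2→E, 3→D, 4→G, 7→I.
The set {3, 5, 6} has only 1 neighbour ({D}), so by Hall's theorem at most 5 of the 7 left vertices can be matched.

5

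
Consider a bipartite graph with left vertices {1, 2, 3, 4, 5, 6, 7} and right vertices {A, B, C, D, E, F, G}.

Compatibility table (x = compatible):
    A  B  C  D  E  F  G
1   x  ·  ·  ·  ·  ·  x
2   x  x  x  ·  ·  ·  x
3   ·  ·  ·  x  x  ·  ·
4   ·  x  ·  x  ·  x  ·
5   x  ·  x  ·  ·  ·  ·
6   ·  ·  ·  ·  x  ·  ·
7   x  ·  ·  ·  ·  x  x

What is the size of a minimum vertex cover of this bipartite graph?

7

{1, 2, 3, 4, 5, 6, 7} is a vertex cover of size 7: every edge has an endpoint in this set.
No smaller cover exists because 1–G, 2–C, 3–D, 4–B, 5–A, 6–E, 7–F is a matching of size 7, and a cover must include an endpoint of each of these disjoint edges (König's theorem).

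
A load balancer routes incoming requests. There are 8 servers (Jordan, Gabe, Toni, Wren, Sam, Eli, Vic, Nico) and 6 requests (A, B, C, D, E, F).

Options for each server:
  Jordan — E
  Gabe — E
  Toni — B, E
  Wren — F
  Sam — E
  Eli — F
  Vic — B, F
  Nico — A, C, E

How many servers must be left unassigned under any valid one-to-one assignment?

A valid assignment of size 4: Jordan–E, Toni–B, Wren–F, Nico–C.
The set {Jordan, Gabe, Toni, Wren, Sam, Eli, Vic} has only 3 neighbours ({B, E, F}), so by Hall's theorem at most 4 of the 8 servers can be matched.
That matches 4 of the 8, leaving 4 unmatched; no matching can do better.

4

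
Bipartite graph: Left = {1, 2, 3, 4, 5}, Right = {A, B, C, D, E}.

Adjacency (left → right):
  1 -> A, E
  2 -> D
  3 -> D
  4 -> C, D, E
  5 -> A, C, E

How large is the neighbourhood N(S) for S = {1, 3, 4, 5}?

The union of neighbours of {1, 3, 4, 5} is {A, C, D, E}, which has 4 elements.
Since |N(S)| = 4 ≥ |S| = 4, Hall's condition holds for this subset.

4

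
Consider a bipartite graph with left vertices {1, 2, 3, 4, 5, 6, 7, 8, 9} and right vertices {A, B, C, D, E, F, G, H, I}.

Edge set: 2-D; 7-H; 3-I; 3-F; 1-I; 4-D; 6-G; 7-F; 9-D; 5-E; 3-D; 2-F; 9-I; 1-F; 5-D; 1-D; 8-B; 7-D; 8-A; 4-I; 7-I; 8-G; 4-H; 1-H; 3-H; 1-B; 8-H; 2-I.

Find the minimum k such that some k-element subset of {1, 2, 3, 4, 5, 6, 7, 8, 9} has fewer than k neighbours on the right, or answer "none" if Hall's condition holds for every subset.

Take S = {2, 3, 4, 7, 9}. Its neighbourhood is {D, F, H, I}, so |N(S)| = 4 < |S| = 5.
Every subset of size less than 5 has at least as many neighbours as members, so 5 is the minimum.

5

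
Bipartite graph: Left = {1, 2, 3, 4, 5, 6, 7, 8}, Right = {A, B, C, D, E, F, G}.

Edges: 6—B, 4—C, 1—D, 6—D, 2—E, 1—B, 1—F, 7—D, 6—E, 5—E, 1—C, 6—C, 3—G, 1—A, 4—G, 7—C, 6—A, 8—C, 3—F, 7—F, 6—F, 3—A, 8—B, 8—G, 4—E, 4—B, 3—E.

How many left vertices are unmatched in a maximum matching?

1

For example, pair 1–A, 2–E, 3–G, 4–C, 6–F, 7–D, 8–B.
The set {2, 5} has only 1 neighbour ({E}), so by Hall's theorem at most 7 of the 8 left vertices can be matched.
That matches 7 of the 8, leaving 1 unmatched; no matching can do better.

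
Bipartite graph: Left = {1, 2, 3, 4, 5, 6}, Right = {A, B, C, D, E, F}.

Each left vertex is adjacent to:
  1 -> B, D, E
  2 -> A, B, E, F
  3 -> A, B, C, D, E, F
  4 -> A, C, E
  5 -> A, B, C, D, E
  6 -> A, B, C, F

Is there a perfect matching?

One maximum matching: 1→E, 2→F, 3→A, 4→C, 5→D, 6→B.
Every left vertex is matched, so this is a perfect matching.

Yes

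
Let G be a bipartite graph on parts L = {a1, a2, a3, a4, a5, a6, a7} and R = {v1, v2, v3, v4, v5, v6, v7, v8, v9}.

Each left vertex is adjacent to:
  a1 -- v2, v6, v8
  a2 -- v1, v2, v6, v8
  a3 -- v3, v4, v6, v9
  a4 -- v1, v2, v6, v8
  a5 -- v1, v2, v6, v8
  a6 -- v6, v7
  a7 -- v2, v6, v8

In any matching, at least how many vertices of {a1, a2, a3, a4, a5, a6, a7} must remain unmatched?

For example, pair a1→v8, a2→v6, a3→v3, a4→v1, a5→v2, a6→v7.
The set {a1, a2, a4, a5, a7} has only 4 neighbours ({v1, v2, v6, v8}), so by Hall's theorem at most 6 of the 7 left vertices can be matched.
That matches 6 of the 7, leaving 1 unmatched; no matching can do better.

1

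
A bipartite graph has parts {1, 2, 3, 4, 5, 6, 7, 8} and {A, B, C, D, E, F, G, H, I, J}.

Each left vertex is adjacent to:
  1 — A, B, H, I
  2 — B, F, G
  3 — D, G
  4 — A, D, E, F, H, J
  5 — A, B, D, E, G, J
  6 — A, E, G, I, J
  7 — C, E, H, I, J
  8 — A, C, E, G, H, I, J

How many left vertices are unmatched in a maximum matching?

0

For example, pair 1–B, 2–F, 3–D, 4–A, 5–G, 6–I, 7–E, 8–J.
This saturates every left vertex, so 8 is the maximum.
That matches 8 of the 8, leaving 0 unmatched; no matching can do better.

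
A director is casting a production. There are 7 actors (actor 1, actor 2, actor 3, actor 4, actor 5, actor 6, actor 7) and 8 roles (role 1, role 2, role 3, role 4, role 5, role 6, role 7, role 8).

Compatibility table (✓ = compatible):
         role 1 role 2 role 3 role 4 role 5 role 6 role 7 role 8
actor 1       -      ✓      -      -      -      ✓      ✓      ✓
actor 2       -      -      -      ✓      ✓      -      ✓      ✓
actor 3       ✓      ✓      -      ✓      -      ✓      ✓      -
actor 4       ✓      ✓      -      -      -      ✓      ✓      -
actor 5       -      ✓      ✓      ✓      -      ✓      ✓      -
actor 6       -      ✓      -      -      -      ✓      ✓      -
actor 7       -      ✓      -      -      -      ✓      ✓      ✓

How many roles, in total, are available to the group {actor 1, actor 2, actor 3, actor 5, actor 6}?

The union of neighbours of {actor 1, actor 2, actor 3, actor 5, actor 6} is {role 1, role 2, role 3, role 4, role 5, role 6, role 7, role 8}, which has 8 elements.
Since |N(S)| = 8 ≥ |S| = 5, Hall's condition holds for this subset.

8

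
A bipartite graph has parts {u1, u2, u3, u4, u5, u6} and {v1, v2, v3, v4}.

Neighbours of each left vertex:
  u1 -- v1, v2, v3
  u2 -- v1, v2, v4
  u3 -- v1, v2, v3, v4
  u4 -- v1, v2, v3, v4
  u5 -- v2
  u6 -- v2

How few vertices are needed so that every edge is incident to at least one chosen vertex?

4

A maximum matching has 4 edges (e.g. u1–v3, u2–v4, u3–v1, u4–v2).
By König's theorem the minimum vertex cover has the same size. One such cover is {v1, v2, v3, v4}.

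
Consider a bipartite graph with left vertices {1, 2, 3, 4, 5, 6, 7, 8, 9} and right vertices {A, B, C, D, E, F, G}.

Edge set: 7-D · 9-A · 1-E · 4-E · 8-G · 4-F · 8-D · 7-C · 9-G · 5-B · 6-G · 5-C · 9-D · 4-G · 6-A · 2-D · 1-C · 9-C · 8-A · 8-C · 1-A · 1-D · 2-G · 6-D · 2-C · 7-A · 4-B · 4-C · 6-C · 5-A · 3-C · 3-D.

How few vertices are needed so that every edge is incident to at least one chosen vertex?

The 7 edges 1–E, 2–G, 3–D, 4–F, 5–B, 6–A, 7–C form a matching, so any vertex cover needs at least 7 vertices (one per matched edge).
Conversely {1, 4, 5, A, C, D, G} meets every edge and has exactly 7 vertices, so 7 is optimal.

7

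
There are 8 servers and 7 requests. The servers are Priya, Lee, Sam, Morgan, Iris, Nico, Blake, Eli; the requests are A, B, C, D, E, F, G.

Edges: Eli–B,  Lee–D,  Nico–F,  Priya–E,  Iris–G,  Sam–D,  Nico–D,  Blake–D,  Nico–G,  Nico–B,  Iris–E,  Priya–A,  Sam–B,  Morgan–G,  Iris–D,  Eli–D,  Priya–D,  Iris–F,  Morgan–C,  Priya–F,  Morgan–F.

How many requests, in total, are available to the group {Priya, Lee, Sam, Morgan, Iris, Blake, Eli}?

The union of neighbours of {Priya, Lee, Sam, Morgan, Iris, Blake, Eli} is {A, B, C, D, E, F, G}, which has 7 elements.
Since |N(S)| = 7 ≥ |S| = 7, Hall's condition holds for this subset.

7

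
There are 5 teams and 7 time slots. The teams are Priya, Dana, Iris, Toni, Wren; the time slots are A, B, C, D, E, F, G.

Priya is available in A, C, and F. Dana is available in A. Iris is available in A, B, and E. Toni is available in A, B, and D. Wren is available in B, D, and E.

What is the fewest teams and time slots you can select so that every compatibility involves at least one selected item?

5

The 5 edges Priya–F, Dana–A, Iris–E, Toni–D, Wren–B form a matching, so any vertex cover needs at least 5 vertices (one per matched edge).
Conversely {Priya, Dana, Iris, Toni, Wren} meets every edge and has exactly 5 vertices, so 5 is optimal.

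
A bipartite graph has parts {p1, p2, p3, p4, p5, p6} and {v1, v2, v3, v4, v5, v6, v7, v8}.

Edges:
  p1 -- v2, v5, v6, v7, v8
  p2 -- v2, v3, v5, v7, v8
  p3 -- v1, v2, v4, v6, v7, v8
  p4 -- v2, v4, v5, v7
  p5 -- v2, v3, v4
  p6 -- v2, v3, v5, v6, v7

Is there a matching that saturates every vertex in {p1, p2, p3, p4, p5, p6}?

Yes

For example, pair p1→v5, p2→v2, p3→v6, p4→v7, p5→v4, p6→v3.
All 6 left vertices are covered.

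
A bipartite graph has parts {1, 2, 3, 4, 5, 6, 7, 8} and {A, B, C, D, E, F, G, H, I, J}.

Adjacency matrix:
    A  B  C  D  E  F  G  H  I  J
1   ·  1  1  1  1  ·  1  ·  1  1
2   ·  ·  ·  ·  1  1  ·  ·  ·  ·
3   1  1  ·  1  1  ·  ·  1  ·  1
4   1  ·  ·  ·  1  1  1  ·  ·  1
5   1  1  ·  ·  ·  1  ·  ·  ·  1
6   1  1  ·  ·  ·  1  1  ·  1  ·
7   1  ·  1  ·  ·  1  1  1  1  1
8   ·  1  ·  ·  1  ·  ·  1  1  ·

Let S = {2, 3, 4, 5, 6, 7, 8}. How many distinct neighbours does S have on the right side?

The union of neighbours of {2, 3, 4, 5, 6, 7, 8} is {A, B, C, D, E, F, G, H, I, J}, which has 10 elements.
Since |N(S)| = 10 ≥ |S| = 7, Hall's condition holds for this subset.

10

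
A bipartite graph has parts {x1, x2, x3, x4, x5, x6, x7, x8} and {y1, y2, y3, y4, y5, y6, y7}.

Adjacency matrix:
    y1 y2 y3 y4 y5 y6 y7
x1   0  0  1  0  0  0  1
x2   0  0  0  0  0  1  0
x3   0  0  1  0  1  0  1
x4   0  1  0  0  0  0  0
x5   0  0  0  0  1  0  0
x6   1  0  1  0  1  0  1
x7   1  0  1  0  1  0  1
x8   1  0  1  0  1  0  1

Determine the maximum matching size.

6

A valid assignment of size 6: x1-y7, x2-y6, x3-y3, x4-y2, x5-y5, x6-y1.
The set {x1, x3, x5, x6, x7, x8} has only 4 neighbours ({y1, y3, y5, y7}), so by Hall's theorem at most 6 of the 8 left vertices can be matched.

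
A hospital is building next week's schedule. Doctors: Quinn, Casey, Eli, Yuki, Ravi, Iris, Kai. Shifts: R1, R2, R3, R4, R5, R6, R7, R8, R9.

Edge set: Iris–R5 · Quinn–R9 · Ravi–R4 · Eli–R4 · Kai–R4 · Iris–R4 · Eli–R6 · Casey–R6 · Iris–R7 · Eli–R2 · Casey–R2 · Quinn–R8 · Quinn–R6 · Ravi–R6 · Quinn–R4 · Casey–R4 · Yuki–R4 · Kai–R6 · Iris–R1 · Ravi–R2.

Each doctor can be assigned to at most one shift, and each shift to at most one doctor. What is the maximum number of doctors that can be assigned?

5

For example, pair Quinn→R8, Casey→R2, Eli→R6, Yuki→R4, Iris→R7.
The set {Casey, Eli, Yuki, Ravi, Kai} has only 3 neighbours ({R2, R4, R6}), so by Hall's theorem at most 5 of the 7 doctors can be matched.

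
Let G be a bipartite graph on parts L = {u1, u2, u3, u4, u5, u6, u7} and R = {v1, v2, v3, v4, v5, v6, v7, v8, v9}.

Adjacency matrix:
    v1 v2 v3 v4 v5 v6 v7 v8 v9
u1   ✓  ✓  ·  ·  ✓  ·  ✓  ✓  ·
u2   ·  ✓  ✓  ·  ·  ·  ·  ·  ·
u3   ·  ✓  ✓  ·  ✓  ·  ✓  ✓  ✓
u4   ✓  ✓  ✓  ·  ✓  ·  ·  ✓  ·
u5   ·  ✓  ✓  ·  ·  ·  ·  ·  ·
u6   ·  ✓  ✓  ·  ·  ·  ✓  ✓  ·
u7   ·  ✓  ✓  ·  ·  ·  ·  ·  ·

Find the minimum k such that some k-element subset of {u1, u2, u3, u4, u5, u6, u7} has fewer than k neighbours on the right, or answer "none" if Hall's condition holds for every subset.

Take S = {u2, u5, u7}. Its neighbourhood is {v2, v3}, so |N(S)| = 2 < |S| = 3.
Every subset of size less than 3 has at least as many neighbours as members, so 3 is the minimum.

3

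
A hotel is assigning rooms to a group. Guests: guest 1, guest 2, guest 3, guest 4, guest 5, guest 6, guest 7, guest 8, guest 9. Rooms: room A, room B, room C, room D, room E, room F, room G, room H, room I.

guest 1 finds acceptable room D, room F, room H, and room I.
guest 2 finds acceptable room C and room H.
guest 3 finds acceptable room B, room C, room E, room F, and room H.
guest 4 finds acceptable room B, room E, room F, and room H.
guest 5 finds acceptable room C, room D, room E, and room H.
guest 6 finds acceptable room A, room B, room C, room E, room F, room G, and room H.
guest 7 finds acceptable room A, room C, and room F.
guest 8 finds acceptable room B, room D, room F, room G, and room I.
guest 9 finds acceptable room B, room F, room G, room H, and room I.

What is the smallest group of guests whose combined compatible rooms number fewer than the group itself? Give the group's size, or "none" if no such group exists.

A matching saturating every guest exists, for instance guest 1→room H, guest 2→room C, guest 3→room B, guest 4→room F, guest 5→room E, guest 6→room G, guest 7→room A, guest 8→room D, guest 9→room I.
By Hall's marriage theorem, this means |N(S)| ≥ |S| for every subset S, so no violating subset exists.

none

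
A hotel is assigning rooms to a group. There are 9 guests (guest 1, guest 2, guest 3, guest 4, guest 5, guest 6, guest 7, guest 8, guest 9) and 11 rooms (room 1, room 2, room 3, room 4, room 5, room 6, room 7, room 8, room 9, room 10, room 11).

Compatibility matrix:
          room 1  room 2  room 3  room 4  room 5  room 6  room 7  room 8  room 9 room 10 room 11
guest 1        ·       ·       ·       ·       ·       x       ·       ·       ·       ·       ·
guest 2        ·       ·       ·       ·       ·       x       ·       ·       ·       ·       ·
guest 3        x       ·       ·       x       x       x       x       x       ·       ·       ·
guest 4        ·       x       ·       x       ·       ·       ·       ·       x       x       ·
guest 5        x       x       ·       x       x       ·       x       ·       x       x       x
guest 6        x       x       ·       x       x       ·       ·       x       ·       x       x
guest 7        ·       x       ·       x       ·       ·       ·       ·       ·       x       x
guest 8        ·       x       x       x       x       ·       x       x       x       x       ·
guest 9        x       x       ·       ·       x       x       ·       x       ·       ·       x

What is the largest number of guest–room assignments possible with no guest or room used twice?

8

One maximum matching: guest 1-room 6, guest 3-room 7, guest 4-room 9, guest 5-room 2, guest 6-room 5, guest 7-room 11, guest 8-room 4, guest 9-room 8.
The set {guest 1, guest 2} has only 1 neighbour ({room 6}), so by Hall's theorem at most 8 of the 9 guests can be matched.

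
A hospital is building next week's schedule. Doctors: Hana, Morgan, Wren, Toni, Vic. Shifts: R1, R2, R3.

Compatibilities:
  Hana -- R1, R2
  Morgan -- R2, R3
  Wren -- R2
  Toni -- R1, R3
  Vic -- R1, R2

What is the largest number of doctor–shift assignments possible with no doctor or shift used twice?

A valid assignment of size 3: Hana-R1, Morgan-R3, Wren-R2.
The set {Hana, Morgan, Wren, Toni, Vic} has only 3 neighbours ({R1, R2, R3}), so by Hall's theorem at most 3 of the 5 doctors can be matched.

3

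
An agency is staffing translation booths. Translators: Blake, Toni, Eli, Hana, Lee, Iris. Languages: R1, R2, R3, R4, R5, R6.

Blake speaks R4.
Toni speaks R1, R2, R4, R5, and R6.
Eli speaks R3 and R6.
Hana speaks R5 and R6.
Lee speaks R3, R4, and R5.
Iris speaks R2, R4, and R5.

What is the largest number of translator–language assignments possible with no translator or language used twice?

6

For example, pair Blake-R4, Toni-R1, Eli-R3, Hana-R6, Lee-R5, Iris-R2.
This saturates every translator, so 6 is the maximum.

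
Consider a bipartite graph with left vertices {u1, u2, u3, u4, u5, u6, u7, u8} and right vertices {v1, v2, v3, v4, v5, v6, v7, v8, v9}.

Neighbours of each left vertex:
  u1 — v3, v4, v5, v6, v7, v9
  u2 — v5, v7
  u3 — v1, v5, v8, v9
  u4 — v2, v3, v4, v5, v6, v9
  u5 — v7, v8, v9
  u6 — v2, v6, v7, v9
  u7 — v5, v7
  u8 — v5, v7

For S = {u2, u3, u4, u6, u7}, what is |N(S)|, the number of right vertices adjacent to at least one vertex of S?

The union of neighbours of {u2, u3, u4, u6, u7} is {v1, v2, v3, v4, v5, v6, v7, v8, v9}, which has 9 elements.
Since |N(S)| = 9 ≥ |S| = 5, Hall's condition holds for this subset.

9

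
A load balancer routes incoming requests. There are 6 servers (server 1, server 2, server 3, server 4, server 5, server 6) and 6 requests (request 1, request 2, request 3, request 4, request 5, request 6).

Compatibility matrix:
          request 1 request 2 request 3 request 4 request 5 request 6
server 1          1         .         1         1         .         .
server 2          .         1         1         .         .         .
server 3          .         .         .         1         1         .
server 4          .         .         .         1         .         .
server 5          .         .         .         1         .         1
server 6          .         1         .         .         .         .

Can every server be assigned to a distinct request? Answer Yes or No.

One maximum matching: server 1–request 1, server 2–request 3, server 3–request 5, server 4–request 4, server 5–request 6, server 6–request 2.
All 6 servers are covered.

Yes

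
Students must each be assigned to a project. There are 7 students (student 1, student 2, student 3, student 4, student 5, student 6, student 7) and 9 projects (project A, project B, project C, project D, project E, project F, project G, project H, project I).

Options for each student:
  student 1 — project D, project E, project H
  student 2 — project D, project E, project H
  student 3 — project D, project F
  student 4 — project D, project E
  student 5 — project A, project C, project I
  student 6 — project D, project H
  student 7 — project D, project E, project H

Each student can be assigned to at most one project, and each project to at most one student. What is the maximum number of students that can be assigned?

5

One maximum matching: student 1→project D, student 2→project H, student 3→project F, student 4→project E, student 5→project I.
The set {student 1, student 2, student 4, student 6, student 7} has only 3 neighbours ({project D, project E, project H}), so by Hall's theorem at most 5 of the 7 students can be matched.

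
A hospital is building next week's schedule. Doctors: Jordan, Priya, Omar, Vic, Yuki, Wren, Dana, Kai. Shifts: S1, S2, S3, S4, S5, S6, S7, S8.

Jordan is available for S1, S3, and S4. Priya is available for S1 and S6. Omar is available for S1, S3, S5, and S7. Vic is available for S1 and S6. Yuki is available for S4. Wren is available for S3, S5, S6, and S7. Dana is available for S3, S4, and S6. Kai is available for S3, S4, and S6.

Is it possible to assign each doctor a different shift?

The set {Jordan, Priya, Vic, Yuki, Dana, Kai} has only 4 neighbours ({S1, S3, S4, S6}), so by Hall's theorem at most 6 of the 8 doctors can be matched.
Hence no matching covers every doctor.

No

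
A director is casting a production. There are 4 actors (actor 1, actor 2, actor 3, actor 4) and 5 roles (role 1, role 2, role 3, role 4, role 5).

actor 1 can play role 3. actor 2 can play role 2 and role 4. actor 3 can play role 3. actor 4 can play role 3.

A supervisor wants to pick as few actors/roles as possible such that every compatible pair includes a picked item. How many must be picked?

{actor 2, role 3} is a vertex cover of size 2: every edge has an endpoint in this set.
No smaller cover exists because actor 1–role 3, actor 2–role 2 is a matching of size 2, and a cover must include an endpoint of each of these disjoint edges (König's theorem).

2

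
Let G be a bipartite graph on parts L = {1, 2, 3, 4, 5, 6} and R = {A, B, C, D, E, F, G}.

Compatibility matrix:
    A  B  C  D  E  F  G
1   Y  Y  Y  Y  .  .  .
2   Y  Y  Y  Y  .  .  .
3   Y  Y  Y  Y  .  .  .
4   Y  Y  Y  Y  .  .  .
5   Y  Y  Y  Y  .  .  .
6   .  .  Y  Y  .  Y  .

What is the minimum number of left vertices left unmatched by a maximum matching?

For example, pair 1–A, 2–D, 3–C, 4–B, 6–F.
The set {1, 2, 3, 4, 5} has only 4 neighbours ({A, B, C, D}), so by Hall's theorem at most 5 of the 6 left vertices can be matched.
That matches 5 of the 6, leaving 1 unmatched; no matching can do better.

1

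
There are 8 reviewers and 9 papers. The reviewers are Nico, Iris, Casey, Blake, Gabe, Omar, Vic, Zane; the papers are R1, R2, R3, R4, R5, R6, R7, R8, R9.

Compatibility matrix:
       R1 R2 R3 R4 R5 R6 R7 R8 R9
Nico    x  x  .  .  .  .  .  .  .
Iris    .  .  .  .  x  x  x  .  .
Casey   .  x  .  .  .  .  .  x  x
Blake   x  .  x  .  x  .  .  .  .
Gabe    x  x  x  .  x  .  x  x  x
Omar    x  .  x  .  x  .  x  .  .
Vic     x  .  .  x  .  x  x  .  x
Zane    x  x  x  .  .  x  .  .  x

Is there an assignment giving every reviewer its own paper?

Yes

A valid assignment of size 8: Nico→R2, Iris→R7, Casey→R8, Blake→R5, Gabe→R3, Omar→R1, Vic→R6, Zane→R9.
All 8 reviewers are covered.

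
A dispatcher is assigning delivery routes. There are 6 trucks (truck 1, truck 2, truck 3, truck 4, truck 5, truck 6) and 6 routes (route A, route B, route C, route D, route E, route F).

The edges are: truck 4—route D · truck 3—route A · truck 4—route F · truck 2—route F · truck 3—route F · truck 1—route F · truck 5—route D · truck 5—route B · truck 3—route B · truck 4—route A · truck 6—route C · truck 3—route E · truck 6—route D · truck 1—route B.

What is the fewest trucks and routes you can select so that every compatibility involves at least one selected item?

6

{truck 1, truck 2, truck 3, truck 4, truck 5, truck 6} is a vertex cover of size 6: every edge has an endpoint in this set.
No smaller cover exists because truck 1–route B, truck 2–route F, truck 3–route E, truck 4–route A, truck 5–route D, truck 6–route C is a matching of size 6, and a cover must include an endpoint of each of these disjoint edges (König's theorem).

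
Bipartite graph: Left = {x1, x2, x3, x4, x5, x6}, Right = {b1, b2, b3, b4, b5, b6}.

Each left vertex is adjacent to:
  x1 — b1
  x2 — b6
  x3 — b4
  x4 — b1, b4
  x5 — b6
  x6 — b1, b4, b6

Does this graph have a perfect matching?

No

The set {x1, x2, x3, x4, x5, x6} has only 3 neighbours ({b1, b4, b6}), so by Hall's theorem at most 3 of the 6 left vertices can be matched.
Hence no matching covers every left vertex.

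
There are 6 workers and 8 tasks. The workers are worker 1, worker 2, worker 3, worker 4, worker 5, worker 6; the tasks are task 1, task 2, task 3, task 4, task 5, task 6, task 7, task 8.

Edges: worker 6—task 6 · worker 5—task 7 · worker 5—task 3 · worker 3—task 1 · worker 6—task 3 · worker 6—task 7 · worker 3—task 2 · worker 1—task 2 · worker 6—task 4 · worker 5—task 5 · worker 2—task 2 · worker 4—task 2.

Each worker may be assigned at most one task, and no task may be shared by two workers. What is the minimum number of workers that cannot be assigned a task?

2

For example, pair worker 1–task 2, worker 3–task 1, worker 5–task 5, worker 6–task 7.
The set {worker 1, worker 2, worker 4} has only 1 neighbour ({task 2}), so by Hall's theorem at most 4 of the 6 workers can be matched.
That matches 4 of the 6, leaving 2 unmatched; no matching can do better.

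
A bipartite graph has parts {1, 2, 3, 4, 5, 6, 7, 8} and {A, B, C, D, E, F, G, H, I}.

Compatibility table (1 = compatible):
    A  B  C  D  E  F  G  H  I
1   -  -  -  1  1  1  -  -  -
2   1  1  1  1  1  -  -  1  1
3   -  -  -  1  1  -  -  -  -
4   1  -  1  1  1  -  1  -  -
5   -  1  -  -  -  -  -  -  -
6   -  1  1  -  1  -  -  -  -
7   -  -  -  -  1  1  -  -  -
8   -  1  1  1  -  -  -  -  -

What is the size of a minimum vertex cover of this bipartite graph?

7

{2, 4, B, C, D, E, F} is a vertex cover of size 7: every edge has an endpoint in this set.
No smaller cover exists because 1–F, 2–A, 3–D, 4–G, 5–B, 6–C, 7–E is a matching of size 7, and a cover must include an endpoint of each of these disjoint edges (König's theorem).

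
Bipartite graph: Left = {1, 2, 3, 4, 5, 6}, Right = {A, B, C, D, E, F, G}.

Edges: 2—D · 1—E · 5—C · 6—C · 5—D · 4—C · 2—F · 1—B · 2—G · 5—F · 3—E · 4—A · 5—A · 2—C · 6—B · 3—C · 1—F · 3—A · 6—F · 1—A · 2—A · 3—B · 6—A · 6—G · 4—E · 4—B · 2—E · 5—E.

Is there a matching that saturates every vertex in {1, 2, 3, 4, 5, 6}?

Yes

A valid assignment of size 6: 1→F, 2→A, 3→B, 4→C, 5→E, 6→G.
All 6 left vertices are covered.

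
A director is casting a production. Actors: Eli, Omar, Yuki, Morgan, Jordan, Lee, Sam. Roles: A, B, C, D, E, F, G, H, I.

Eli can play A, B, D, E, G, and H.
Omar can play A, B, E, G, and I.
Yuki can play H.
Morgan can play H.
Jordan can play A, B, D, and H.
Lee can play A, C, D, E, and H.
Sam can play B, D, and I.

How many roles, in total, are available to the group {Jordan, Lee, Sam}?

7

The union of neighbours of {Jordan, Lee, Sam} is {A, B, C, D, E, H, I}, which has 7 elements.
Since |N(S)| = 7 ≥ |S| = 3, Hall's condition holds for this subset.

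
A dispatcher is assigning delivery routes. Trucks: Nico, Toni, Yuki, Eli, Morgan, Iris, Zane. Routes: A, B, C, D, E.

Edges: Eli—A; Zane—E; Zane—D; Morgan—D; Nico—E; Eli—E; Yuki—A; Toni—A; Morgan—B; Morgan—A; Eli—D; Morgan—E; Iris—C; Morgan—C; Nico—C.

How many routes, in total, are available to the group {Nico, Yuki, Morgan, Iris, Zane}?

The union of neighbours of {Nico, Yuki, Morgan, Iris, Zane} is {A, B, C, D, E}, which has 5 elements.
Since |N(S)| = 5 ≥ |S| = 5, Hall's condition holds for this subset.

5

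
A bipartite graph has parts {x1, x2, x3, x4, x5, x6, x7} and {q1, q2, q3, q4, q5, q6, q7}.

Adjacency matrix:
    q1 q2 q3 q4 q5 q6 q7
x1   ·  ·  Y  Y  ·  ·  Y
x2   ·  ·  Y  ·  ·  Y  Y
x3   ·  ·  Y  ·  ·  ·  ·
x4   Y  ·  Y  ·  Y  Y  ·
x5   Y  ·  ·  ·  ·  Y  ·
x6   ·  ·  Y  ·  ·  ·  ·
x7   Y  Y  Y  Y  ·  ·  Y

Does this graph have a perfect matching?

The set {x3, x6} has only 1 neighbour ({q3}), so by Hall's theorem at most 6 of the 7 left vertices can be matched.
Hence no matching covers every left vertex.

No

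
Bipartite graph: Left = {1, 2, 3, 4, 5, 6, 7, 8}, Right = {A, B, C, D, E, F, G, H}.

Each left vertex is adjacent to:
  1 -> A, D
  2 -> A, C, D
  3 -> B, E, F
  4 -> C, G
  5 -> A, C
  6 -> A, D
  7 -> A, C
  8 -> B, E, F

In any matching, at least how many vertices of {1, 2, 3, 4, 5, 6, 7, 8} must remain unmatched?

One maximum matching: 1→A, 2→D, 3→E, 4→G, 5→C, 8→B.
The set {1, 2, 5, 6, 7} has only 3 neighbours ({A, C, D}), so by Hall's theorem at most 6 of the 8 left vertices can be matched.
That matches 6 of the 8, leaving 2 unmatched; no matching can do better.

2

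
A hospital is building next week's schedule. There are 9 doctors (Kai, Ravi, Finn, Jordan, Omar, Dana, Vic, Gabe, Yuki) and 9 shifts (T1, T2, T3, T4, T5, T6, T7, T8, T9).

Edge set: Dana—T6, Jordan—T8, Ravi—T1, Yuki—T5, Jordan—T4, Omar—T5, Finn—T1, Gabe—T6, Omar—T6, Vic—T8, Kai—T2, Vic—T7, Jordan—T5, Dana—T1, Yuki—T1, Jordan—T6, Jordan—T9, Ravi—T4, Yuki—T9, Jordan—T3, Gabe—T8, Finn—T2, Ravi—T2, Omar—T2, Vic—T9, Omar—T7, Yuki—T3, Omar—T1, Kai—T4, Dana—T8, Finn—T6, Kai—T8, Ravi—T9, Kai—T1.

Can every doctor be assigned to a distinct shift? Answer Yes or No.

Yes

For example, pair Kai→T4, Ravi→T2, Finn→T1, Jordan→T3, Omar→T5, Dana→T8, Vic→T7, Gabe→T6, Yuki→T9.
All 9 doctors are covered.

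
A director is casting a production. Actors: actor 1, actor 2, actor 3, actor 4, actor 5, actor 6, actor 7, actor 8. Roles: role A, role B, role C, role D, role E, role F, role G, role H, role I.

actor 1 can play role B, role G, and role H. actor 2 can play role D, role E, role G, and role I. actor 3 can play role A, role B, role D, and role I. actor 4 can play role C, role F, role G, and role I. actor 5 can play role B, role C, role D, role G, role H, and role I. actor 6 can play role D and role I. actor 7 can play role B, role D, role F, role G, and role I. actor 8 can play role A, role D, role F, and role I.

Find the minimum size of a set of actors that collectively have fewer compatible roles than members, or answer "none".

none

A matching saturating every actor exists, for instance actor 1→role B, actor 2→role G, actor 3→role A, actor 4→role C, actor 5→role H, actor 6→role D, actor 7→role F, actor 8→role I.
By Hall's marriage theorem, this means |N(S)| ≥ |S| for every subset S, so no violating subset exists.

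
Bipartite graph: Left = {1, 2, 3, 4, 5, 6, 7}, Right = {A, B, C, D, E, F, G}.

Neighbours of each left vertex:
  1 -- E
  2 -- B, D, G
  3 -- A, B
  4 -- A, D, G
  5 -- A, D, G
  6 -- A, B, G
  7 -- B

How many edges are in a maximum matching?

One maximum matching: 1→E, 2→B, 3→A, 4→D, 5→G.
The set {2, 3, 4, 5, 6, 7} has only 4 neighbours ({A, B, D, G}), so by Hall's theorem at most 5 of the 7 left vertices can be matched.

5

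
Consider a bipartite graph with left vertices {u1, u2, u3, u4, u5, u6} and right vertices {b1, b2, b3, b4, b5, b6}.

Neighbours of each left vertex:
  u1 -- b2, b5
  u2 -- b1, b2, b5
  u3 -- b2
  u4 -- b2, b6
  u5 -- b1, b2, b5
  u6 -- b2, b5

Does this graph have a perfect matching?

The set {u1, u2, u3, u5, u6} has only 3 neighbours ({b1, b2, b5}), so by Hall's theorem at most 4 of the 6 left vertices can be matched.
Hence no matching covers every left vertex.

No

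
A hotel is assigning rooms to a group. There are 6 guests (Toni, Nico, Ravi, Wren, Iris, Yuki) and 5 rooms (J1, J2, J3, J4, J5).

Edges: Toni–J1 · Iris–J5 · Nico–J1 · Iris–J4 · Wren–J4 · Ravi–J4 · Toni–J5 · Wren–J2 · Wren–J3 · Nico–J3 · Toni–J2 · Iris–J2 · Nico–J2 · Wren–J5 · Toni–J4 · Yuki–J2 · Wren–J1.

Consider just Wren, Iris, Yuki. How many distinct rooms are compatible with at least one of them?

The union of neighbours of {Wren, Iris, Yuki} is {J1, J2, J3, J4, J5}, which has 5 elements.
Since |N(S)| = 5 ≥ |S| = 3, Hall's condition holds for this subset.

5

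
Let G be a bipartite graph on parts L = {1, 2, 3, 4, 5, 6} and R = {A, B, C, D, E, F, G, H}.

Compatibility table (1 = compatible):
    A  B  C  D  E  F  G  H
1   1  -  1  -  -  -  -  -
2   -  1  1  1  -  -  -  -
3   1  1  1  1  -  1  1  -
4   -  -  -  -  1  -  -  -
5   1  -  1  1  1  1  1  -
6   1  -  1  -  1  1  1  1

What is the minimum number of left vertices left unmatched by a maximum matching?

One maximum matching: 1-C, 2-D, 3-B, 4-E, 5-A, 6-G.
All 6 left vertices are matched, so no larger matching exists.
That matches 6 of the 6, leaving 0 unmatched; no matching can do better.

0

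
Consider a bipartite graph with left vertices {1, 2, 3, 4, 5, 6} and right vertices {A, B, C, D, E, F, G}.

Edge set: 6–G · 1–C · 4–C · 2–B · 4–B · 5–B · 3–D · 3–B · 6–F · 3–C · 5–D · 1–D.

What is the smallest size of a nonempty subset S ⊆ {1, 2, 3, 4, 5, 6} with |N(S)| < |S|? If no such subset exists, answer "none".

Take S = {1, 2, 3, 4}. Its neighbourhood is {B, C, D}, so |N(S)| = 3 < |S| = 4.
Every subset of size less than 4 has at least as many neighbours as members, so 4 is the minimum.

4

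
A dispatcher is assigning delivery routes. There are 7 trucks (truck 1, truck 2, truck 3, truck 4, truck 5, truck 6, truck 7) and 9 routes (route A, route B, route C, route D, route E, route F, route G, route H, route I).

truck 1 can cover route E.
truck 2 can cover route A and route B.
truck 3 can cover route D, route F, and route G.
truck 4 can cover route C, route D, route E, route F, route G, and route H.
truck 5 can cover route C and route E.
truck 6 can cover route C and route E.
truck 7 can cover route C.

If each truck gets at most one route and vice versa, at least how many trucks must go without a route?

A valid assignment of size 5: truck 1-route E, truck 2-route B, truck 3-route F, truck 4-route G, truck 5-route C.
The set {truck 1, truck 5, truck 6, truck 7} has only 2 neighbours ({route C, route E}), so by Hall's theorem at most 5 of the 7 trucks can be matched.
That matches 5 of the 7, leaving 2 unmatched; no matching can do better.

2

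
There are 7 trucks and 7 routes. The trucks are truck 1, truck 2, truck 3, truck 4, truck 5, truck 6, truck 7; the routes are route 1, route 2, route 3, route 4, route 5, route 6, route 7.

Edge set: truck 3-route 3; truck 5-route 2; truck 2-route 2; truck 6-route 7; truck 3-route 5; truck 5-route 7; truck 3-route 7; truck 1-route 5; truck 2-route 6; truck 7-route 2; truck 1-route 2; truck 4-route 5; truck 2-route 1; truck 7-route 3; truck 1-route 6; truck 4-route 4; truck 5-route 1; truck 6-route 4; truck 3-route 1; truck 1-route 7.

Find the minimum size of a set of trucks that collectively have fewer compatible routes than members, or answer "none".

A matching saturating every truck exists, for instance truck 1→route 6, truck 2→route 1, truck 3→route 3, truck 4→route 5, truck 5→route 7, truck 6→route 4, truck 7→route 2.
By Hall's marriage theorem, this means |N(S)| ≥ |S| for every subset S, so no violating subset exists.

none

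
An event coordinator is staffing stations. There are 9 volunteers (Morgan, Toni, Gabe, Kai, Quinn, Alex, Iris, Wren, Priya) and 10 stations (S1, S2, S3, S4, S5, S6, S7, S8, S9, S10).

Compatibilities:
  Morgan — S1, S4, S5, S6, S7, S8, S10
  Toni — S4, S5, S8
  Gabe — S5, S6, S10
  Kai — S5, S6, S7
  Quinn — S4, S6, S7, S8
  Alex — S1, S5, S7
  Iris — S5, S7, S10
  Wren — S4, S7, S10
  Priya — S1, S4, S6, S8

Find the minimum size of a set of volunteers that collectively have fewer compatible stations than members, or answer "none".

8

Take S = {Morgan, Toni, Gabe, Kai, Quinn, Alex, Iris, Wren}. Its neighbourhood is {S1, S4, S5, S6, S7, S8, S10}, so |N(S)| = 7 < |S| = 8.
Every subset of size less than 8 has at least as many neighbours as members, so 8 is the minimum.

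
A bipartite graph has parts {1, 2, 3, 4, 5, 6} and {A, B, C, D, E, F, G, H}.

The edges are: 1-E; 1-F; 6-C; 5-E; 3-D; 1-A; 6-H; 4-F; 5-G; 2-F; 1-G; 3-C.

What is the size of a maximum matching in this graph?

5

One maximum matching: 1-G, 2-F, 3-D, 5-E, 6-C.
The set {2, 4} has only 1 neighbour ({F}), so by Hall's theorem at most 5 of the 6 left vertices can be matched.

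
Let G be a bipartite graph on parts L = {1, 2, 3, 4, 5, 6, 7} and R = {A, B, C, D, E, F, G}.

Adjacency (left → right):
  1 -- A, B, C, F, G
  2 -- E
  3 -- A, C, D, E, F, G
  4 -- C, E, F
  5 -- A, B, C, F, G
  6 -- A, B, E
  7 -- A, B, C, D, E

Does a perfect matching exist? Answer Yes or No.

A valid assignment of size 7: 1→F, 2→E, 3→D, 4→C, 5→G, 6→B, 7→A.
All 7 left vertices are covered.

Yes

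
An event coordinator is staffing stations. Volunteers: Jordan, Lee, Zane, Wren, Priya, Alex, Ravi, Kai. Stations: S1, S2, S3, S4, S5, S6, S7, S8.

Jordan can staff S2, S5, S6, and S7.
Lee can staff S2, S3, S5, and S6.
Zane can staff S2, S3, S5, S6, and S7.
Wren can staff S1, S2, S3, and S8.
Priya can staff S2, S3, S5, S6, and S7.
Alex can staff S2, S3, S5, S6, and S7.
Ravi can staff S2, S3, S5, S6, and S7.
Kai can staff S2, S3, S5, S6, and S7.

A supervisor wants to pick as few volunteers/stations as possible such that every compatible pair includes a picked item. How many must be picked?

6

The 6 edges Jordan–S5, Lee–S3, Zane–S6, Wren–S8, Priya–S7, Alex–S2 form a matching, so any vertex cover needs at least 6 vertices (one per matched edge).
Conversely {Wren, S2, S3, S5, S6, S7} meets every edge and has exactly 6 vertices, so 6 is optimal.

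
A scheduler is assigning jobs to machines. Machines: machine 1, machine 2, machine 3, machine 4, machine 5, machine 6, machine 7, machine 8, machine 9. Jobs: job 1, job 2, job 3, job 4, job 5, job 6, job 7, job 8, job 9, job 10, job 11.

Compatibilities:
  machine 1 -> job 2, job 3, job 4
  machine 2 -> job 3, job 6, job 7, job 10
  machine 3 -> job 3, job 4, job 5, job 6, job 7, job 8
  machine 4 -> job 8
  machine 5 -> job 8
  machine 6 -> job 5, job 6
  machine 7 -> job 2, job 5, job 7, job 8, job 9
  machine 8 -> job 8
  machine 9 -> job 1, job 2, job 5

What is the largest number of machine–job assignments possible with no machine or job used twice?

7

For example, pair machine 1→job 4, machine 2→job 3, machine 3→job 5, machine 4→job 8, machine 6→job 6, machine 7→job 9, machine 9→job 2.
The set {machine 4, machine 5, machine 8} has only 1 neighbour ({job 8}), so by Hall's theorem at most 7 of the 9 machines can be matched.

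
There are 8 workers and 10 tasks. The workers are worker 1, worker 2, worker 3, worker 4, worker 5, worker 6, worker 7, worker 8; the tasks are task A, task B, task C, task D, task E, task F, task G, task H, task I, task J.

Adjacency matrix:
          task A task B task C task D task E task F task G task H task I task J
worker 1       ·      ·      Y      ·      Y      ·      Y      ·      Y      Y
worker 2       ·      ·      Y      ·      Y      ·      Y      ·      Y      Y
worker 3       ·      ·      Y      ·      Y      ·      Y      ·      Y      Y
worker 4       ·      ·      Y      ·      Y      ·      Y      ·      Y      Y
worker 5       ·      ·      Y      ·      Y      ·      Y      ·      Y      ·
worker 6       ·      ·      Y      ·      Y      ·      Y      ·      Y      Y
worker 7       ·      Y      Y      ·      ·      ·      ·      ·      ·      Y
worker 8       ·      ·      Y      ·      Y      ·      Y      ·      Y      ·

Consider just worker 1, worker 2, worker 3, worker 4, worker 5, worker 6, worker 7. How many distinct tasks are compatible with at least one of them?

The union of neighbours of {worker 1, worker 2, worker 3, worker 4, worker 5, worker 6, worker 7} is {task B, task C, task E, task G, task I, task J}, which has 6 elements.
Since |N(S)| = 6 < |S| = 7, Hall's condition fails for this subset.

6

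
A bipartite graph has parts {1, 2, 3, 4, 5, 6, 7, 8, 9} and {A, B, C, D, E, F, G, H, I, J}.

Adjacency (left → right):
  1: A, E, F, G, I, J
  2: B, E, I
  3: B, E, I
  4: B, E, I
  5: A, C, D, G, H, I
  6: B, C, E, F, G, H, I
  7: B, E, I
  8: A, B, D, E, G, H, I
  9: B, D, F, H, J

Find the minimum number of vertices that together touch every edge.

8

The 8 edges 1–G, 2–I, 3–E, 4–B, 5–H, 6–F, 8–A, 9–J form a matching, so any vertex cover needs at least 8 vertices (one per matched edge).
Conversely {1, 5, 6, 8, 9, B, E, I} meets every edge and has exactly 8 vertices, so 8 is optimal.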